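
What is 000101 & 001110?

AND: 1 only when both bits are 1
  000101
& 001110
--------
  000100
Decimal: 5 & 14 = 4



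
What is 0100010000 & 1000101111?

AND: 1 only when both bits are 1
  0100010000
& 1000101111
------------
  0000000000
Decimal: 272 & 559 = 0



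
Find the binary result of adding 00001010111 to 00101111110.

Add column by column from the right: bit + bit + carry-in; write the sum mod 2, carry 1 when the sum is 2 or 3.
carry:  00011111100
        00001010111
+       00101111110
-------------------
       000111010101
(the carry out of the leftmost column, 0, becomes the leading bit)
Decimal check:
  00001010111 = 64 + 16 + 4 + 2 + 1 = 87
  00101111110 = 256 + 64 + 32 + 16 + 8 + 4 + 2 = 382
  87 + 382 = 469, and 000111010101 = 256 + 128 + 64 + 16 + 4 + 1 = 469 ✓



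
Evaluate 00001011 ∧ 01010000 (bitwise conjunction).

AND: 1 only when both bits are 1
  00001011
& 01010000
----------
  00000000
Decimal: 11 & 80 = 0



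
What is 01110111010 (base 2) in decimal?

Sum of powers of 2 for each 1-bit:
2^1 + 2^3 + 2^4 + 2^5 + 2^7 + 2^8 + 2^9
= 2 + 8 + 16 + 32 + 128 + 256 + 512
= 954



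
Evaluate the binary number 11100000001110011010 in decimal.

Sum of powers of 2 for each 1-bit:
2^1 + 2^3 + 2^4 + 2^7 + 2^8 + 2^9 + 2^17 + 2^18 + 2^19
= 2 + 8 + 16 + 128 + 256 + 512 + 131072 + 262144 + 524288
= 918426



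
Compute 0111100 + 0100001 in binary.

Add column by column from the right: bit + bit + carry-in; write the sum mod 2, carry 1 when the sum is 2 or 3.
carry:  1000000
        0111100
+       0100001
---------------
       01011101
(the carry out of the leftmost column, 0, becomes the leading bit)
Decimal check:
  0111100 = 32 + 16 + 8 + 4 = 60
  0100001 = 32 + 1 = 33
  60 + 33 = 93, and 01011101 = 64 + 16 + 8 + 4 + 1 = 93 ✓



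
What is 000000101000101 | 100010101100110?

OR: 1 when either bit is 1
  000000101000101
| 100010101100110
-----------------
  100010101100111
Decimal: 325 | 17766 = 17767



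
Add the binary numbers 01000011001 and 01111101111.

Add column by column from the right: bit + bit + carry-in; write the sum mod 2, carry 1 when the sum is 2 or 3.
carry:  11111111110
        01000011001
+       01111101111
-------------------
       011000001000
(the carry out of the leftmost column, 0, becomes the leading bit)
Decimal check:
  01000011001 = 512 + 16 + 8 + 1 = 537
  01111101111 = 512 + 256 + 128 + 64 + 32 + 8 + 4 + 2 + 1 = 1007
  537 + 1007 = 1544, and 011000001000 = 1024 + 512 + 8 = 1544 ✓



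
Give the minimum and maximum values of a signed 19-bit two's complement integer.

For 19-bit two's complement:
Minimum: -2^18 = -262144
Maximum: 2^18 - 1 = 262143



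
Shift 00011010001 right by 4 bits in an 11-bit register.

Original: 00011010001 (decimal 209)
Shift right by 4 positions
Drop the 4 low bits; fill with zeros on the left
Result: 00000001101 (decimal 13)
Equivalent: 209 >> 4 = 209 ÷ 2^4 = 13



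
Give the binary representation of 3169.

Using repeated division by 2:
3169 ÷ 2 = 1584 remainder 1
1584 ÷ 2 = 792 remainder 0
792 ÷ 2 = 396 remainder 0
396 ÷ 2 = 198 remainder 0
198 ÷ 2 = 99 remainder 0
99 ÷ 2 = 49 remainder 1
49 ÷ 2 = 24 remainder 1
24 ÷ 2 = 12 remainder 0
12 ÷ 2 = 6 remainder 0
6 ÷ 2 = 3 remainder 0
3 ÷ 2 = 1 remainder 1
1 ÷ 2 = 0 remainder 1
Reading remainders bottom to top: 110001100001



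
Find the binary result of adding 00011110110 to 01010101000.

Add column by column from the right: bit + bit + carry-in; write the sum mod 2, carry 1 when the sum is 2 or 3.
carry:  00111000000
        00011110110
+       01010101000
-------------------
       001110011110
(the carry out of the leftmost column, 0, becomes the leading bit)
Decimal check:
  00011110110 = 128 + 64 + 32 + 16 + 4 + 2 = 246
  01010101000 = 512 + 128 + 32 + 8 = 680
  246 + 680 = 926, and 001110011110 = 512 + 256 + 128 + 16 + 8 + 4 + 2 = 926 ✓



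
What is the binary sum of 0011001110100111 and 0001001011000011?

Add column by column from the right: bit + bit + carry-in; write the sum mod 2, carry 1 when the sum is 2 or 3.
carry:  0110011100001110
        0011001110100111
+       0001001011000011
------------------------
       00100011001101010
(the carry out of the leftmost column, 0, becomes the leading bit)
Decimal check:
  0011001110100111 = 8192 + 4096 + 512 + 256 + 128 + 32 + 4 + 2 + 1 = 13223
  0001001011000011 = 4096 + 512 + 128 + 64 + 2 + 1 = 4803
  13223 + 4803 = 18026, and 00100011001101010 = 16384 + 1024 + 512 + 64 + 32 + 8 + 2 = 18026 ✓



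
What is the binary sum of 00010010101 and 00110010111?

Add column by column from the right: bit + bit + carry-in; write the sum mod 2, carry 1 when the sum is 2 or 3.
carry:  01100101110
        00010010101
+       00110010111
-------------------
       001000101100
(the carry out of the leftmost column, 0, becomes the leading bit)
Decimal check:
  00010010101 = 128 + 16 + 4 + 1 = 149
  00110010111 = 256 + 128 + 16 + 4 + 2 + 1 = 407
  149 + 407 = 556, and 001000101100 = 512 + 32 + 8 + 4 = 556 ✓



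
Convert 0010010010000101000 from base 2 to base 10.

Sum of powers of 2 for each 1-bit:
2^3 + 2^5 + 2^10 + 2^13 + 2^16
= 8 + 32 + 1024 + 8192 + 65536
= 74792



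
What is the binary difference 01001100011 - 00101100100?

Method 1 - Direct subtraction (column by column from the right: bit − bit − borrow-in; if negative, add 2 and borrow 1 from the next column):
borrow: 01111111000
        01001100011
-       00101100100
-------------------
        00011111111

Method 2 - Add two's complement:
Two's complement of 00101100100: invert → 11010011011, add 1 → 11010011100
  01001100011
+ 11010011100
-------------
 100011111111  (end carry out of the top bit = 1)
Discarding the end carry: 00011111111
Decimal check:
  01001100011 = 512 + 64 + 32 + 2 + 1 = 611
  00101100100 = 256 + 64 + 32 + 4 = 356
  611 - 356 = 255, and 00011111111 = 128 + 64 + 32 + 16 + 8 + 4 + 2 + 1 = 255 ✓



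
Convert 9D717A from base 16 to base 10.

Expand by place value (powers of 16):
Digit values: D = 13, A = 10
9D717A = 9 × 16^5 + 13 × 16^4 + 7 × 16^3 + 1 × 16^2 + 7 × 16^1 + 10 × 16^0
= 9 × 1048576 + 13 × 65536 + 7 × 4096 + 1 × 256 + 7 × 16 + 10 × 1
= 9437184 + 851968 + 28672 + 256 + 112 + 10
= 10318202



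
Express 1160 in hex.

Using repeated division by 16 (digits 10–15 are A–F):
1160 ÷ 16 = 72 remainder 8
72 ÷ 16 = 4 remainder 8
4 ÷ 16 = 0 remainder 4
Reading remainders bottom to top: 488



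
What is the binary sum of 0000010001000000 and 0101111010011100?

Add column by column from the right: bit + bit + carry-in; write the sum mod 2, carry 1 when the sum is 2 or 3.
carry:  0011100000000000
        0000010001000000
+       0101111010011100
------------------------
       00110001011011100
(the carry out of the leftmost column, 0, becomes the leading bit)
Decimal check:
  0000010001000000 = 1024 + 64 = 1088
  0101111010011100 = 16384 + 4096 + 2048 + 1024 + 512 + 128 + 16 + 8 + 4 = 24220
  1088 + 24220 = 25308, and 00110001011011100 = 16384 + 8192 + 512 + 128 + 64 + 16 + 8 + 4 = 25308 ✓



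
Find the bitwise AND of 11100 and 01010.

AND: 1 only when both bits are 1
  11100
& 01010
-------
  01000
Decimal: 28 & 10 = 8



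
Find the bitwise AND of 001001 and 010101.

AND: 1 only when both bits are 1
  001001
& 010101
--------
  000001
Decimal: 9 & 21 = 1



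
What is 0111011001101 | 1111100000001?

OR: 1 when either bit is 1
  0111011001101
| 1111100000001
---------------
  1111111001101
Decimal: 3789 | 7937 = 8141



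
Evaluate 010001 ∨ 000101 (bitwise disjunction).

OR: 1 when either bit is 1
  010001
| 000101
--------
  010101
Decimal: 17 | 5 = 21



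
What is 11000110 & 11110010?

AND: 1 only when both bits are 1
  11000110
& 11110010
----------
  11000010
Decimal: 198 & 242 = 194



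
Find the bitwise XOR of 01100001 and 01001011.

XOR: 1 when bits differ
  01100001
^ 01001011
----------
  00101010
Decimal: 97 ^ 75 = 42



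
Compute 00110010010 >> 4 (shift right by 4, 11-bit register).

Original: 00110010010 (decimal 402)
Shift right by 4 positions
Drop the 4 low bits; fill with zeros on the left
Result: 00000011001 (decimal 25)
Equivalent: 402 >> 4 = 402 ÷ 2^4 = 25



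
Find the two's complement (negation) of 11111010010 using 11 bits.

Original (sign bit 1, negative): 11111010010
Step 1 - Invert all bits: 00000101101
Step 2 - Add 1: 00000101110
Verification: 11111010010 + 00000101110 = 100000000000; discarding the end carry (carry out of the top bit) leaves the 11-bit value 00000000000, as required for x + (-x)



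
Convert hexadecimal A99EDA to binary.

Convert each hex digit to 4 bits:
  A = 1010
  9 = 1001
  9 = 1001
  E = 1110
  D = 1101
  A = 1010
Concatenate: 101010011001111011011010



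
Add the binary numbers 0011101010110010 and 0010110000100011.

Add column by column from the right: bit + bit + carry-in; write the sum mod 2, carry 1 when the sum is 2 or 3.
carry:  0111000001000100
        0011101010110010
+       0010110000100011
------------------------
       00110011011010101
(the carry out of the leftmost column, 0, becomes the leading bit)
Decimal check:
  0011101010110010 = 8192 + 4096 + 2048 + 512 + 128 + 32 + 16 + 2 = 15026
  0010110000100011 = 8192 + 2048 + 1024 + 32 + 2 + 1 = 11299
  15026 + 11299 = 26325, and 00110011011010101 = 16384 + 8192 + 1024 + 512 + 128 + 64 + 16 + 4 + 1 = 26325 ✓



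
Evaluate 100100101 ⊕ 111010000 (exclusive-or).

XOR: 1 when bits differ
  100100101
^ 111010000
-----------
  011110101
Decimal: 293 ^ 464 = 245



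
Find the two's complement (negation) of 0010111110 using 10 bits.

Original: 0010111110
Step 1 - Invert all bits: 1101000001
Step 2 - Add 1: 1101000010
Verification: 0010111110 + 1101000010 = 10000000000; discarding the end carry (carry out of the top bit) leaves the 10-bit value 0000000000, as required for x + (-x)



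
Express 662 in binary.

Using repeated division by 2:
662 ÷ 2 = 331 remainder 0
331 ÷ 2 = 165 remainder 1
165 ÷ 2 = 82 remainder 1
82 ÷ 2 = 41 remainder 0
41 ÷ 2 = 20 remainder 1
20 ÷ 2 = 10 remainder 0
10 ÷ 2 = 5 remainder 0
5 ÷ 2 = 2 remainder 1
2 ÷ 2 = 1 remainder 0
1 ÷ 2 = 0 remainder 1
Reading remainders bottom to top: 1010010110



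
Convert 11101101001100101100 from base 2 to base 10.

Sum of powers of 2 for each 1-bit:
2^2 + 2^3 + 2^5 + 2^8 + 2^9 + 2^12 + 2^14 + 2^15 + 2^17 + 2^18 + 2^19
= 4 + 8 + 32 + 256 + 512 + 4096 + 16384 + 32768 + 131072 + 262144 + 524288
= 971564



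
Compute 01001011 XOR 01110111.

XOR: 1 when bits differ
  01001011
^ 01110111
----------
  00111100
Decimal: 75 ^ 119 = 60



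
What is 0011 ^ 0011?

XOR: 1 when bits differ
  0011
^ 0011
------
  0000
Decimal: 3 ^ 3 = 0



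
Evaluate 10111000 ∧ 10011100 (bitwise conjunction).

AND: 1 only when both bits are 1
  10111000
& 10011100
----------
  10011000
Decimal: 184 & 156 = 152



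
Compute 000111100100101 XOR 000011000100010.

XOR: 1 when bits differ
  000111100100101
^ 000011000100010
-----------------
  000100100000111
Decimal: 3877 ^ 1570 = 2311



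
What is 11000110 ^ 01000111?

XOR: 1 when bits differ
  11000110
^ 01000111
----------
  10000001
Decimal: 198 ^ 71 = 129



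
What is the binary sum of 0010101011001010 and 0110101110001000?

Add column by column from the right: bit + bit + carry-in; write the sum mod 2, carry 1 when the sum is 2 or 3.
carry:  1101011100010000
        0010101011001010
+       0110101110001000
------------------------
       01001011001010010
(the carry out of the leftmost column, 0, becomes the leading bit)
Decimal check:
  0010101011001010 = 8192 + 2048 + 512 + 128 + 64 + 8 + 2 = 10954
  0110101110001000 = 16384 + 8192 + 2048 + 512 + 256 + 128 + 8 = 27528
  10954 + 27528 = 38482, and 01001011001010010 = 32768 + 4096 + 1024 + 512 + 64 + 16 + 2 = 38482 ✓



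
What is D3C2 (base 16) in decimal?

Expand by place value (powers of 16):
Digit values: D = 13, C = 12
D3C2 = 13 × 16^3 + 3 × 16^2 + 12 × 16^1 + 2 × 16^0
= 13 × 4096 + 3 × 256 + 12 × 16 + 2 × 1
= 53248 + 768 + 192 + 2
= 54210



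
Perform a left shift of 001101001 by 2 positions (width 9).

Original: 001101001 (decimal 105)
Shift left by 2 positions
Append 2 zeros on the right
Result: 110100100 (decimal 420)
Equivalent: 105 << 2 = 105 × 2^2 = 420



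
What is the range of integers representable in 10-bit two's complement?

For 10-bit two's complement:
Minimum: -2^9 = -512
Maximum: 2^9 - 1 = 511



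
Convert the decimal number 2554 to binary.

Using repeated division by 2:
2554 ÷ 2 = 1277 remainder 0
1277 ÷ 2 = 638 remainder 1
638 ÷ 2 = 319 remainder 0
319 ÷ 2 = 159 remainder 1
159 ÷ 2 = 79 remainder 1
79 ÷ 2 = 39 remainder 1
39 ÷ 2 = 19 remainder 1
19 ÷ 2 = 9 remainder 1
9 ÷ 2 = 4 remainder 1
4 ÷ 2 = 2 remainder 0
2 ÷ 2 = 1 remainder 0
1 ÷ 2 = 0 remainder 1
Reading remainders bottom to top: 100111111010



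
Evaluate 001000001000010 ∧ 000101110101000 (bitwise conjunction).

AND: 1 only when both bits are 1
  001000001000010
& 000101110101000
-----------------
  000000000000000
Decimal: 4162 & 2984 = 0



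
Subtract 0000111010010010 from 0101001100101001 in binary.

Method 1 - Direct subtraction (column by column from the right: bit − bit − borrow-in; if negative, add 2 and borrow 1 from the next column):
borrow: 0001100100101100
        0101001100101001
-       0000111010010010
------------------------
        0100010010010111

Method 2 - Add two's complement:
Two's complement of 0000111010010010: invert → 1111000101101101, add 1 → 1111000101101110
  0101001100101001
+ 1111000101101110
------------------
 10100010010010111  (end carry out of the top bit = 1)
Discarding the end carry: 0100010010010111
Decimal check:
  0101001100101001 = 16384 + 4096 + 512 + 256 + 32 + 8 + 1 = 21289
  0000111010010010 = 2048 + 1024 + 512 + 128 + 16 + 2 = 3730
  21289 - 3730 = 17559, and 0100010010010111 = 16384 + 1024 + 128 + 16 + 4 + 2 + 1 = 17559 ✓



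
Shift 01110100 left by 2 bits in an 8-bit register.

Original: 01110100 (decimal 116)
Shift left by 2 positions
Append 2 zeros on the right and drop the 2 high bits that overflow the 8-bit width
Result: 11010000 (decimal 208)
Equivalent: 116 << 2 = 116 × 2^2 = 464, truncated to 8 bits = 208



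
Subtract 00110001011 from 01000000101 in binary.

Method 1 - Direct subtraction (column by column from the right: bit − bit − borrow-in; if negative, add 2 and borrow 1 from the next column):
borrow: 01111110100
        01000000101
-       00110001011
-------------------
        00001111010

Method 2 - Add two's complement:
Two's complement of 00110001011: invert → 11001110100, add 1 → 11001110101
  01000000101
+ 11001110101
-------------
 100001111010  (end carry out of the top bit = 1)
Discarding the end carry: 00001111010
Decimal check:
  01000000101 = 512 + 4 + 1 = 517
  00110001011 = 256 + 128 + 8 + 2 + 1 = 395
  517 - 395 = 122, and 00001111010 = 64 + 32 + 16 + 8 + 2 = 122 ✓



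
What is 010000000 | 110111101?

OR: 1 when either bit is 1
  010000000
| 110111101
-----------
  110111101
Decimal: 128 | 445 = 445



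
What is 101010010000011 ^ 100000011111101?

XOR: 1 when bits differ
  101010010000011
^ 100000011111101
-----------------
  001010001111110
Decimal: 21635 ^ 16637 = 5246



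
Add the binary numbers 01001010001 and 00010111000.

Add column by column from the right: bit + bit + carry-in; write the sum mod 2, carry 1 when the sum is 2 or 3.
carry:  00111100000
        01001010001
+       00010111000
-------------------
       001100001001
(the carry out of the leftmost column, 0, becomes the leading bit)
Decimal check:
  01001010001 = 512 + 64 + 16 + 1 = 593
  00010111000 = 128 + 32 + 16 + 8 = 184
  593 + 184 = 777, and 001100001001 = 512 + 256 + 8 + 1 = 777 ✓



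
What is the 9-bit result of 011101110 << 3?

Original: 011101110 (decimal 238)
Shift left by 3 positions
Append 3 zeros on the right and drop the 3 high bits that overflow the 9-bit width
Result: 101110000 (decimal 368)
Equivalent: 238 << 3 = 238 × 2^3 = 1904, truncated to 9 bits = 368



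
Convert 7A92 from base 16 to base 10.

Expand by place value (powers of 16):
Digit values: A = 10
7A92 = 7 × 16^3 + 10 × 16^2 + 9 × 16^1 + 2 × 16^0
= 7 × 4096 + 10 × 256 + 9 × 16 + 2 × 1
= 28672 + 2560 + 144 + 2
= 31378



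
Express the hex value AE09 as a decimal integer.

Expand by place value (powers of 16):
Digit values: A = 10, E = 14
AE09 = 10 × 16^3 + 14 × 16^2 + 0 × 16^1 + 9 × 16^0
= 10 × 4096 + 14 × 256 + 0 × 16 + 9 × 1
= 40960 + 3584 + 0 + 9
= 44553



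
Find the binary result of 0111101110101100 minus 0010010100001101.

Method 1 - Direct subtraction (column by column from the right: bit − bit − borrow-in; if negative, add 2 and borrow 1 from the next column):
borrow: 0000100000111110
        0111101110101100
-       0010010100001101
------------------------
        0101011010011111

Method 2 - Add two's complement:
Two's complement of 0010010100001101: invert → 1101101011110010, add 1 → 1101101011110011
  0111101110101100
+ 1101101011110011
------------------
 10101011010011111  (end carry out of the top bit = 1)
Discarding the end carry: 0101011010011111
Decimal check:
  0111101110101100 = 16384 + 8192 + 4096 + 2048 + 512 + 256 + 128 + 32 + 8 + 4 = 31660
  0010010100001101 = 8192 + 1024 + 256 + 8 + 4 + 1 = 9485
  31660 - 9485 = 22175, and 0101011010011111 = 16384 + 4096 + 1024 + 512 + 128 + 16 + 8 + 4 + 2 + 1 = 22175 ✓



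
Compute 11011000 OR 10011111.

OR: 1 when either bit is 1
  11011000
| 10011111
----------
  11011111
Decimal: 216 | 159 = 223



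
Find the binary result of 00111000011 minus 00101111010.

Method 1 - Direct subtraction (column by column from the right: bit − bit − borrow-in; if negative, add 2 and borrow 1 from the next column):
borrow: 00011110000
        00111000011
-       00101111010
-------------------
        00001001001

Method 2 - Add two's complement:
Two's complement of 00101111010: invert → 11010000101, add 1 → 11010000110
  00111000011
+ 11010000110
-------------
 100001001001  (end carry out of the top bit = 1)
Discarding the end carry: 00001001001
Decimal check:
  00111000011 = 256 + 128 + 64 + 2 + 1 = 451
  00101111010 = 256 + 64 + 32 + 16 + 8 + 2 = 378
  451 - 378 = 73, and 00001001001 = 64 + 8 + 1 = 73 ✓



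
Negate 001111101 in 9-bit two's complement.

Original: 001111101
Step 1 - Invert all bits: 110000010
Step 2 - Add 1: 110000011
Verification: 001111101 + 110000011 = 1000000000; discarding the end carry (carry out of the top bit) leaves the 9-bit value 000000000, as required for x + (-x)



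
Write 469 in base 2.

Using repeated division by 2:
469 ÷ 2 = 234 remainder 1
234 ÷ 2 = 117 remainder 0
117 ÷ 2 = 58 remainder 1
58 ÷ 2 = 29 remainder 0
29 ÷ 2 = 14 remainder 1
14 ÷ 2 = 7 remainder 0
7 ÷ 2 = 3 remainder 1
3 ÷ 2 = 1 remainder 1
1 ÷ 2 = 0 remainder 1
Reading remainders bottom to top: 111010101



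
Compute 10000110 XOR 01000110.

XOR: 1 when bits differ
  10000110
^ 01000110
----------
  11000000
Decimal: 134 ^ 70 = 192



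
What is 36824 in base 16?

Using repeated division by 16 (digits 10–15 are A–F):
36824 ÷ 16 = 2301 remainder 8
2301 ÷ 16 = 143 remainder 13 (D)
143 ÷ 16 = 8 remainder 15 (F)
8 ÷ 16 = 0 remainder 8
Reading remainders bottom to top: 8FD8



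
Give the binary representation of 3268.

Using repeated division by 2:
3268 ÷ 2 = 1634 remainder 0
1634 ÷ 2 = 817 remainder 0
817 ÷ 2 = 408 remainder 1
408 ÷ 2 = 204 remainder 0
204 ÷ 2 = 102 remainder 0
102 ÷ 2 = 51 remainder 0
51 ÷ 2 = 25 remainder 1
25 ÷ 2 = 12 remainder 1
12 ÷ 2 = 6 remainder 0
6 ÷ 2 = 3 remainder 0
3 ÷ 2 = 1 remainder 1
1 ÷ 2 = 0 remainder 1
Reading remainders bottom to top: 110011000100



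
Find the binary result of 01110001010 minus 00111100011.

Method 1 - Direct subtraction (column by column from the right: bit − bit − borrow-in; if negative, add 2 and borrow 1 from the next column):
borrow: 01111001110
        01110001010
-       00111100011
-------------------
        00110100111

Method 2 - Add two's complement:
Two's complement of 00111100011: invert → 11000011100, add 1 → 11000011101
  01110001010
+ 11000011101
-------------
 100110100111  (end carry out of the top bit = 1)
Discarding the end carry: 00110100111
Decimal check:
  01110001010 = 512 + 256 + 128 + 8 + 2 = 906
  00111100011 = 256 + 128 + 64 + 32 + 2 + 1 = 483
  906 - 483 = 423, and 00110100111 = 256 + 128 + 32 + 4 + 2 + 1 = 423 ✓



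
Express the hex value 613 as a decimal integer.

Expand by place value (powers of 16):
613 = 6 × 16^2 + 1 × 16^1 + 3 × 16^0
= 6 × 256 + 1 × 16 + 3 × 1
= 1536 + 16 + 3
= 1555



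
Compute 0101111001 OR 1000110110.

OR: 1 when either bit is 1
  0101111001
| 1000110110
------------
  1101111111
Decimal: 377 | 566 = 895



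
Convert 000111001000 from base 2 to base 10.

Sum of powers of 2 for each 1-bit:
2^3 + 2^6 + 2^7 + 2^8
= 8 + 64 + 128 + 256
= 456



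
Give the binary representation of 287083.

Using repeated division by 2:
287083 ÷ 2 = 143541 remainder 1
143541 ÷ 2 = 71770 remainder 1
71770 ÷ 2 = 35885 remainder 0
35885 ÷ 2 = 17942 remainder 1
17942 ÷ 2 = 8971 remainder 0
8971 ÷ 2 = 4485 remainder 1
4485 ÷ 2 = 2242 remainder 1
2242 ÷ 2 = 1121 remainder 0
1121 ÷ 2 = 560 remainder 1
560 ÷ 2 = 280 remainder 0
280 ÷ 2 = 140 remainder 0
140 ÷ 2 = 70 remainder 0
70 ÷ 2 = 35 remainder 0
35 ÷ 2 = 17 remainder 1
17 ÷ 2 = 8 remainder 1
8 ÷ 2 = 4 remainder 0
4 ÷ 2 = 2 remainder 0
2 ÷ 2 = 1 remainder 0
1 ÷ 2 = 0 remainder 1
Reading remainders bottom to top: 1000110000101101011



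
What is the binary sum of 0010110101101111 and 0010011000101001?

Add column by column from the right: bit + bit + carry-in; write the sum mod 2, carry 1 when the sum is 2 or 3.
carry:  0101100011011110
        0010110101101111
+       0010011000101001
------------------------
       00101001110011000
(the carry out of the leftmost column, 0, becomes the leading bit)
Decimal check:
  0010110101101111 = 8192 + 2048 + 1024 + 256 + 64 + 32 + 8 + 4 + 2 + 1 = 11631
  0010011000101001 = 8192 + 1024 + 512 + 32 + 8 + 1 = 9769
  11631 + 9769 = 21400, and 00101001110011000 = 16384 + 4096 + 512 + 256 + 128 + 16 + 8 = 21400 ✓



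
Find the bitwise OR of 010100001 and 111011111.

OR: 1 when either bit is 1
  010100001
| 111011111
-----------
  111111111
Decimal: 161 | 479 = 511



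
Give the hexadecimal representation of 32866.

Using repeated division by 16 (digits 10–15 are A–F):
32866 ÷ 16 = 2054 remainder 2
2054 ÷ 16 = 128 remainder 6
128 ÷ 16 = 8 remainder 0
8 ÷ 16 = 0 remainder 8
Reading remainders bottom to top: 8062



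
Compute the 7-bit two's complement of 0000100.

Original: 0000100
Step 1 - Invert all bits: 1111011
Step 2 - Add 1: 1111100
Verification: 0000100 + 1111100 = 10000000; discarding the end carry (carry out of the top bit) leaves the 7-bit value 0000000, as required for x + (-x)



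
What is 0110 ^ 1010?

XOR: 1 when bits differ
  0110
^ 1010
------
  1100
Decimal: 6 ^ 10 = 12



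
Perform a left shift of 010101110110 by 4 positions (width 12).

Original: 010101110110 (decimal 1398)
Shift left by 4 positions
Append 4 zeros on the right and drop the 4 high bits that overflow the 12-bit width
Result: 011101100000 (decimal 1888)
Equivalent: 1398 << 4 = 1398 × 2^4 = 22368, truncated to 12 bits = 1888



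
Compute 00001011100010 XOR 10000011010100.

XOR: 1 when bits differ
  00001011100010
^ 10000011010100
----------------
  10001000110110
Decimal: 738 ^ 8404 = 8758



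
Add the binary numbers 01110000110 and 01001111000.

Add column by column from the right: bit + bit + carry-in; write the sum mod 2, carry 1 when the sum is 2 or 3.
carry:  10000000000
        01110000110
+       01001111000
-------------------
       010111111110
(the carry out of the leftmost column, 0, becomes the leading bit)
Decimal check:
  01110000110 = 512 + 256 + 128 + 4 + 2 = 902
  01001111000 = 512 + 64 + 32 + 16 + 8 = 632
  902 + 632 = 1534, and 010111111110 = 1024 + 256 + 128 + 64 + 32 + 16 + 8 + 4 + 2 = 1534 ✓



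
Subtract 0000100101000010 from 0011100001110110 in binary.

Method 1 - Direct subtraction (column by column from the right: bit − bit − borrow-in; if negative, add 2 and borrow 1 from the next column):
borrow: 0001111000000000
        0011100001110110
-       0000100101000010
------------------------
        0010111100110100

Method 2 - Add two's complement:
Two's complement of 0000100101000010: invert → 1111011010111101, add 1 → 1111011010111110
  0011100001110110
+ 1111011010111110
------------------
 10010111100110100  (end carry out of the top bit = 1)
Discarding the end carry: 0010111100110100
Decimal check:
  0011100001110110 = 8192 + 4096 + 2048 + 64 + 32 + 16 + 4 + 2 = 14454
  0000100101000010 = 2048 + 256 + 64 + 2 = 2370
  14454 - 2370 = 12084, and 0010111100110100 = 8192 + 2048 + 1024 + 512 + 256 + 32 + 16 + 4 = 12084 ✓



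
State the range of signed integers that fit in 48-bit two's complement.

For 48-bit two's complement:
Minimum: -2^47 = -140737488355328
Maximum: 2^47 - 1 = 140737488355327



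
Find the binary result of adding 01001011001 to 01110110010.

Add column by column from the right: bit + bit + carry-in; write the sum mod 2, carry 1 when the sum is 2 or 3.
carry:  11111100000
        01001011001
+       01110110010
-------------------
       011000001011
(the carry out of the leftmost column, 0, becomes the leading bit)
Decimal check:
  01001011001 = 512 + 64 + 16 + 8 + 1 = 601
  01110110010 = 512 + 256 + 128 + 32 + 16 + 2 = 946
  601 + 946 = 1547, and 011000001011 = 1024 + 512 + 8 + 2 + 1 = 1547 ✓



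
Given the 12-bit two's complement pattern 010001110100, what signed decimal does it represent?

Binary: 010001110100
Sign bit: 0 (non-negative)
Read directly as an unsigned value:
010001110100 = 1024 + 64 + 32 + 16 + 4 = 1140
Value: 1140



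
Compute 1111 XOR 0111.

XOR: 1 when bits differ
  1111
^ 0111
------
  1000
Decimal: 15 ^ 7 = 8



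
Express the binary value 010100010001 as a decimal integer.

Sum of powers of 2 for each 1-bit:
2^0 + 2^4 + 2^8 + 2^10
= 1 + 16 + 256 + 1024
= 1297



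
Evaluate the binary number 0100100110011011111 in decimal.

Sum of powers of 2 for each 1-bit:
2^0 + 2^1 + 2^2 + 2^3 + 2^4 + 2^6 + 2^7 + 2^10 + 2^11 + 2^14 + 2^17
= 1 + 2 + 4 + 8 + 16 + 64 + 128 + 1024 + 2048 + 16384 + 131072
= 150751



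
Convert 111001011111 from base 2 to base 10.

Sum of powers of 2 for each 1-bit:
2^0 + 2^1 + 2^2 + 2^3 + 2^4 + 2^6 + 2^9 + 2^10 + 2^11
= 1 + 2 + 4 + 8 + 16 + 64 + 512 + 1024 + 2048
= 3679



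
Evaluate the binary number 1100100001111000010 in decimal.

Sum of powers of 2 for each 1-bit:
2^1 + 2^6 + 2^7 + 2^8 + 2^9 + 2^14 + 2^17 + 2^18
= 2 + 64 + 128 + 256 + 512 + 16384 + 131072 + 262144
= 410562



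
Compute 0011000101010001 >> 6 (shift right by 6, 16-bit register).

Original: 0011000101010001 (decimal 12625)
Shift right by 6 positions
Drop the 6 low bits; fill with zeros on the left
Result: 0000000011000101 (decimal 197)
Equivalent: 12625 >> 6 = 12625 ÷ 2^6 = 197



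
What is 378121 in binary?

Using repeated division by 2:
378121 ÷ 2 = 189060 remainder 1
189060 ÷ 2 = 94530 remainder 0
94530 ÷ 2 = 47265 remainder 0
47265 ÷ 2 = 23632 remainder 1
23632 ÷ 2 = 11816 remainder 0
11816 ÷ 2 = 5908 remainder 0
5908 ÷ 2 = 2954 remainder 0
2954 ÷ 2 = 1477 remainder 0
1477 ÷ 2 = 738 remainder 1
738 ÷ 2 = 369 remainder 0
369 ÷ 2 = 184 remainder 1
184 ÷ 2 = 92 remainder 0
92 ÷ 2 = 46 remainder 0
46 ÷ 2 = 23 remainder 0
23 ÷ 2 = 11 remainder 1
11 ÷ 2 = 5 remainder 1
5 ÷ 2 = 2 remainder 1
2 ÷ 2 = 1 remainder 0
1 ÷ 2 = 0 remainder 1
Reading remainders bottom to top: 1011100010100001001



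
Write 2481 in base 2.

Using repeated division by 2:
2481 ÷ 2 = 1240 remainder 1
1240 ÷ 2 = 620 remainder 0
620 ÷ 2 = 310 remainder 0
310 ÷ 2 = 155 remainder 0
155 ÷ 2 = 77 remainder 1
77 ÷ 2 = 38 remainder 1
38 ÷ 2 = 19 remainder 0
19 ÷ 2 = 9 remainder 1
9 ÷ 2 = 4 remainder 1
4 ÷ 2 = 2 remainder 0
2 ÷ 2 = 1 remainder 0
1 ÷ 2 = 0 remainder 1
Reading remainders bottom to top: 100110110001



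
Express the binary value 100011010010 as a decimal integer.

Sum of powers of 2 for each 1-bit:
2^1 + 2^4 + 2^6 + 2^7 + 2^11
= 2 + 16 + 64 + 128 + 2048
= 2258



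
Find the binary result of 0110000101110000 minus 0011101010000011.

Method 1 - Direct subtraction (column by column from the right: bit − bit − borrow-in; if negative, add 2 and borrow 1 from the next column):
borrow: 0111110100011110
        0110000101110000
-       0011101010000011
------------------------
        0010011011101101

Method 2 - Add two's complement:
Two's complement of 0011101010000011: invert → 1100010101111100, add 1 → 1100010101111101
  0110000101110000
+ 1100010101111101
------------------
 10010011011101101  (end carry out of the top bit = 1)
Discarding the end carry: 0010011011101101
Decimal check:
  0110000101110000 = 16384 + 8192 + 256 + 64 + 32 + 16 = 24944
  0011101010000011 = 8192 + 4096 + 2048 + 512 + 128 + 2 + 1 = 14979
  24944 - 14979 = 9965, and 0010011011101101 = 8192 + 1024 + 512 + 128 + 64 + 32 + 8 + 4 + 1 = 9965 ✓



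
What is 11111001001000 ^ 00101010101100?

XOR: 1 when bits differ
  11111001001000
^ 00101010101100
----------------
  11010011100100
Decimal: 15944 ^ 2732 = 13540



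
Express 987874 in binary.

Using repeated division by 2:
987874 ÷ 2 = 493937 remainder 0
493937 ÷ 2 = 246968 remainder 1
246968 ÷ 2 = 123484 remainder 0
123484 ÷ 2 = 61742 remainder 0
61742 ÷ 2 = 30871 remainder 0
30871 ÷ 2 = 15435 remainder 1
15435 ÷ 2 = 7717 remainder 1
7717 ÷ 2 = 3858 remainder 1
3858 ÷ 2 = 1929 remainder 0
1929 ÷ 2 = 964 remainder 1
964 ÷ 2 = 482 remainder 0
482 ÷ 2 = 241 remainder 0
241 ÷ 2 = 120 remainder 1
120 ÷ 2 = 60 remainder 0
60 ÷ 2 = 30 remainder 0
30 ÷ 2 = 15 remainder 0
15 ÷ 2 = 7 remainder 1
7 ÷ 2 = 3 remainder 1
3 ÷ 2 = 1 remainder 1
1 ÷ 2 = 0 remainder 1
Reading remainders bottom to top: 11110001001011100010



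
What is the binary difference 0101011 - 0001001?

Method 1 - Direct subtraction (column by column from the right: bit − bit − borrow-in; if negative, add 2 and borrow 1 from the next column):
borrow: 0000000
        0101011
-       0001001
---------------
        0100010

Method 2 - Add two's complement:
Two's complement of 0001001: invert → 1110110, add 1 → 1110111
  0101011
+ 1110111
---------
 10100010  (end carry out of the top bit = 1)
Discarding the end carry: 0100010
Decimal check:
  0101011 = 32 + 8 + 2 + 1 = 43
  0001001 = 8 + 1 = 9
  43 - 9 = 34, and 0100010 = 32 + 2 = 34 ✓



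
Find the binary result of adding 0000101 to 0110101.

Add column by column from the right: bit + bit + carry-in; write the sum mod 2, carry 1 when the sum is 2 or 3.
carry:  0001010
        0000101
+       0110101
---------------
       00111010
(the carry out of the leftmost column, 0, becomes the leading bit)
Decimal check:
  0000101 = 4 + 1 = 5
  0110101 = 32 + 16 + 4 + 1 = 53
  5 + 53 = 58, and 00111010 = 32 + 16 + 8 + 2 = 58 ✓



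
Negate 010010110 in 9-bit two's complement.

Original: 010010110
Step 1 - Invert all bits: 101101001
Step 2 - Add 1: 101101010
Verification: 010010110 + 101101010 = 1000000000; discarding the end carry (carry out of the top bit) leaves the 9-bit value 000000000, as required for x + (-x)



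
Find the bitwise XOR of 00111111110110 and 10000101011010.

XOR: 1 when bits differ
  00111111110110
^ 10000101011010
----------------
  10111010101100
Decimal: 4086 ^ 8538 = 11948



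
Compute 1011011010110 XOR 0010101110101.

XOR: 1 when bits differ
  1011011010110
^ 0010101110101
---------------
  1001110100011
Decimal: 5846 ^ 1397 = 5027



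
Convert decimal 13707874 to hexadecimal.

Using repeated division by 16 (digits 10–15 are A–F):
13707874 ÷ 16 = 856742 remainder 2
856742 ÷ 16 = 53546 remainder 6
53546 ÷ 16 = 3346 remainder 10 (A)
3346 ÷ 16 = 209 remainder 2
209 ÷ 16 = 13 remainder 1
13 ÷ 16 = 0 remainder 13 (D)
Reading remainders bottom to top: D12A62



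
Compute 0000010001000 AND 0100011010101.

AND: 1 only when both bits are 1
  0000010001000
& 0100011010101
---------------
  0000010000000
Decimal: 136 & 2261 = 128



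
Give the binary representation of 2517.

Using repeated division by 2:
2517 ÷ 2 = 1258 remainder 1
1258 ÷ 2 = 629 remainder 0
629 ÷ 2 = 314 remainder 1
314 ÷ 2 = 157 remainder 0
157 ÷ 2 = 78 remainder 1
78 ÷ 2 = 39 remainder 0
39 ÷ 2 = 19 remainder 1
19 ÷ 2 = 9 remainder 1
9 ÷ 2 = 4 remainder 1
4 ÷ 2 = 2 remainder 0
2 ÷ 2 = 1 remainder 0
1 ÷ 2 = 0 remainder 1
Reading remainders bottom to top: 100111010101



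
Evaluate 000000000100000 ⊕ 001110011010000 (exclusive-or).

XOR: 1 when bits differ
  000000000100000
^ 001110011010000
-----------------
  001110011110000
Decimal: 32 ^ 7376 = 7408



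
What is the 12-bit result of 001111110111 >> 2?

Original: 001111110111 (decimal 1015)
Shift right by 2 positions
Drop the 2 low bits; fill with zeros on the left
Result: 000011111101 (decimal 253)
Equivalent: 1015 >> 2 = 1015 ÷ 2^2 = 253



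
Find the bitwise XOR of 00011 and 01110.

XOR: 1 when bits differ
  00011
^ 01110
-------
  01101
Decimal: 3 ^ 14 = 13



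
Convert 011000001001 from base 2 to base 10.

Sum of powers of 2 for each 1-bit:
2^0 + 2^3 + 2^9 + 2^10
= 1 + 8 + 512 + 1024
= 1545



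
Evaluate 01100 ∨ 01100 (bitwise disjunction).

OR: 1 when either bit is 1
  01100
| 01100
-------
  01100
Decimal: 12 | 12 = 12



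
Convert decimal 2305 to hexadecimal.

Using repeated division by 16 (digits 10–15 are A–F):
2305 ÷ 16 = 144 remainder 1
144 ÷ 16 = 9 remainder 0
9 ÷ 16 = 0 remainder 9
Reading remainders bottom to top: 901



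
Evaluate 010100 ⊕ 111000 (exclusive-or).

XOR: 1 when bits differ
  010100
^ 111000
--------
  101100
Decimal: 20 ^ 56 = 44



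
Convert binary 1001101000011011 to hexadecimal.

Group into 4-bit nibbles from right:
  1001 = 9
  1010 = A
  0001 = 1
  1011 = B
Result: 9A1B



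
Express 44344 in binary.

Using repeated division by 2:
44344 ÷ 2 = 22172 remainder 0
22172 ÷ 2 = 11086 remainder 0
11086 ÷ 2 = 5543 remainder 0
5543 ÷ 2 = 2771 remainder 1
2771 ÷ 2 = 1385 remainder 1
1385 ÷ 2 = 692 remainder 1
692 ÷ 2 = 346 remainder 0
346 ÷ 2 = 173 remainder 0
173 ÷ 2 = 86 remainder 1
86 ÷ 2 = 43 remainder 0
43 ÷ 2 = 21 remainder 1
21 ÷ 2 = 10 remainder 1
10 ÷ 2 = 5 remainder 0
5 ÷ 2 = 2 remainder 1
2 ÷ 2 = 1 remainder 0
1 ÷ 2 = 0 remainder 1
Reading remainders bottom to top: 1010110100111000



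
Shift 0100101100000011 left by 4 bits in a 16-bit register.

Original: 0100101100000011 (decimal 19203)
Shift left by 4 positions
Append 4 zeros on the right and drop the 4 high bits that overflow the 16-bit width
Result: 1011000000110000 (decimal 45104)
Equivalent: 19203 << 4 = 19203 × 2^4 = 307248, truncated to 16 bits = 45104



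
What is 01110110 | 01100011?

OR: 1 when either bit is 1
  01110110
| 01100011
----------
  01110111
Decimal: 118 | 99 = 119



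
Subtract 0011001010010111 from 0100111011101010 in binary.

Method 1 - Direct subtraction (column by column from the right: bit − bit − borrow-in; if negative, add 2 and borrow 1 from the next column):
borrow: 0110000000101110
        0100111011101010
-       0011001010010111
------------------------
        0001110001010011

Method 2 - Add two's complement:
Two's complement of 0011001010010111: invert → 1100110101101000, add 1 → 1100110101101001
  0100111011101010
+ 1100110101101001
------------------
 10001110001010011  (end carry out of the top bit = 1)
Discarding the end carry: 0001110001010011
Decimal check:
  0100111011101010 = 16384 + 2048 + 1024 + 512 + 128 + 64 + 32 + 8 + 2 = 20202
  0011001010010111 = 8192 + 4096 + 512 + 128 + 16 + 4 + 2 + 1 = 12951
  20202 - 12951 = 7251, and 0001110001010011 = 4096 + 2048 + 1024 + 64 + 16 + 2 + 1 = 7251 ✓



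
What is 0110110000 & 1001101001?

AND: 1 only when both bits are 1
  0110110000
& 1001101001
------------
  0000100000
Decimal: 432 & 617 = 32



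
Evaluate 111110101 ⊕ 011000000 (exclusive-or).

XOR: 1 when bits differ
  111110101
^ 011000000
-----------
  100110101
Decimal: 501 ^ 192 = 309



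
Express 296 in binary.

Using repeated division by 2:
296 ÷ 2 = 148 remainder 0
148 ÷ 2 = 74 remainder 0
74 ÷ 2 = 37 remainder 0
37 ÷ 2 = 18 remainder 1
18 ÷ 2 = 9 remainder 0
9 ÷ 2 = 4 remainder 1
4 ÷ 2 = 2 remainder 0
2 ÷ 2 = 1 remainder 0
1 ÷ 2 = 0 remainder 1
Reading remainders bottom to top: 100101000



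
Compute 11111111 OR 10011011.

OR: 1 when either bit is 1
  11111111
| 10011011
----------
  11111111
Decimal: 255 | 155 = 255



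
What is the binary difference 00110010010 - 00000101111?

Method 1 - Direct subtraction (column by column from the right: bit − bit − borrow-in; if negative, add 2 and borrow 1 from the next column):
borrow: 00011011110
        00110010010
-       00000101111
-------------------
        00101100011

Method 2 - Add two's complement:
Two's complement of 00000101111: invert → 11111010000, add 1 → 11111010001
  00110010010
+ 11111010001
-------------
 100101100011  (end carry out of the top bit = 1)
Discarding the end carry: 00101100011
Decimal check:
  00110010010 = 256 + 128 + 16 + 2 = 402
  00000101111 = 32 + 8 + 4 + 2 + 1 = 47
  402 - 47 = 355, and 00101100011 = 256 + 64 + 32 + 2 + 1 = 355 ✓



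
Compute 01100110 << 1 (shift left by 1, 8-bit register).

Original: 01100110 (decimal 102)
Shift left by 1 position
Append 1 zero on the right
Result: 11001100 (decimal 204)
Equivalent: 102 << 1 = 102 × 2^1 = 204



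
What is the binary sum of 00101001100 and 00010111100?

Add column by column from the right: bit + bit + carry-in; write the sum mod 2, carry 1 when the sum is 2 or 3.
carry:  01111111000
        00101001100
+       00010111100
-------------------
       001000001000
(the carry out of the leftmost column, 0, becomes the leading bit)
Decimal check:
  00101001100 = 256 + 64 + 8 + 4 = 332
  00010111100 = 128 + 32 + 16 + 8 + 4 = 188
  332 + 188 = 520, and 001000001000 = 512 + 8 = 520 ✓



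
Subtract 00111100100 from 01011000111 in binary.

Method 1 - Direct subtraction (column by column from the right: bit − bit − borrow-in; if negative, add 2 and borrow 1 from the next column):
borrow: 01111000000
        01011000111
-       00111100100
-------------------
        00011100011

Method 2 - Add two's complement:
Two's complement of 00111100100: invert → 11000011011, add 1 → 11000011100
  01011000111
+ 11000011100
-------------
 100011100011  (end carry out of the top bit = 1)
Discarding the end carry: 00011100011
Decimal check:
  01011000111 = 512 + 128 + 64 + 4 + 2 + 1 = 711
  00111100100 = 256 + 128 + 64 + 32 + 4 = 484
  711 - 484 = 227, and 00011100011 = 128 + 64 + 32 + 2 + 1 = 227 ✓



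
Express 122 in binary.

Using repeated division by 2:
122 ÷ 2 = 61 remainder 0
61 ÷ 2 = 30 remainder 1
30 ÷ 2 = 15 remainder 0
15 ÷ 2 = 7 remainder 1
7 ÷ 2 = 3 remainder 1
3 ÷ 2 = 1 remainder 1
1 ÷ 2 = 0 remainder 1
Reading remainders bottom to top: 1111010



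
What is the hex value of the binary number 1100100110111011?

Group into 4-bit nibbles from right:
  1100 = C
  1001 = 9
  1011 = B
  1011 = B
Result: C9BB



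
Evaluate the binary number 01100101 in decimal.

Sum of powers of 2 for each 1-bit:
2^0 + 2^2 + 2^5 + 2^6
= 1 + 4 + 32 + 64
= 101



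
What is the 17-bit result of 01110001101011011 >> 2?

Original: 01110001101011011 (decimal 58203)
Shift right by 2 positions
Drop the 2 low bits; fill with zeros on the left
Result: 00011100011010110 (decimal 14550)
Equivalent: 58203 >> 2 = 58203 ÷ 2^2 = 14550

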